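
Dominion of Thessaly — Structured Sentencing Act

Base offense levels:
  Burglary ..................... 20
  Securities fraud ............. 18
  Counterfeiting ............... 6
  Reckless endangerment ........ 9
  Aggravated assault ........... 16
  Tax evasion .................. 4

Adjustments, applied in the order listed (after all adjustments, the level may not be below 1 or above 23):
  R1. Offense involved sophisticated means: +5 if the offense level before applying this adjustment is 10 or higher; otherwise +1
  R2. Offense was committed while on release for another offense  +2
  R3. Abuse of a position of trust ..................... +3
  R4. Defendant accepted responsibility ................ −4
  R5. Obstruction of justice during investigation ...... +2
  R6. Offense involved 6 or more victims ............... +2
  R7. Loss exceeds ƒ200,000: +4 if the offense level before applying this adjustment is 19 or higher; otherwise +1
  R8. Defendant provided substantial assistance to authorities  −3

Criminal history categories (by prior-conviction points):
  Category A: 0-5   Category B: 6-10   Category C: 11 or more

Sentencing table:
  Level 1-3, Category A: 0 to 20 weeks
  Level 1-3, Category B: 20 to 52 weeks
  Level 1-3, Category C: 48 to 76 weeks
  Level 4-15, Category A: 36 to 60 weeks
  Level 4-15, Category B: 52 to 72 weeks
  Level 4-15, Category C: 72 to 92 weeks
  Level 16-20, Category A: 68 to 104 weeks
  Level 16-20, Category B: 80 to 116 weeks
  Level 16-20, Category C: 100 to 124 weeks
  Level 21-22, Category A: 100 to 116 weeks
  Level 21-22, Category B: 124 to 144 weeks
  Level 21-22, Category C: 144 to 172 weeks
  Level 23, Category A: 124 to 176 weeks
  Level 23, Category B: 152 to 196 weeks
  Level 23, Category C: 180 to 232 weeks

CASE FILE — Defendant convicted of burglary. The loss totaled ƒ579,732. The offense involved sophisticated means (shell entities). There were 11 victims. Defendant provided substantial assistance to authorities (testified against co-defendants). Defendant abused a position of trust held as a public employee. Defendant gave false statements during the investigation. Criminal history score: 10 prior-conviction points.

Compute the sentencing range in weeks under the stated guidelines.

Base offense level for burglary: 20.
R1 applies (level before this adjustment is 20 ≥ 10, so +5): 20 + 5 = 25.
R2 does not apply.
R3 applies: 25 + 3 = 28.
R5 applies: 28 + 2 = 30.
R6 applies: 30 + 2 = 32.
R7 applies (level before this adjustment is 32 ≥ 19, so +4): 32 + 4 = 36.
R8 applies: 36 − 3 = 33.
Level 33 exceeds the maximum of 23; capped at 23.
Final offense level: 23.
Criminal history: 10 prior points → Category B (6-10).
Level 23 falls in the 23 band.
Grid: Level 23 × Category B = 152-196 weeks.

152-196 weeks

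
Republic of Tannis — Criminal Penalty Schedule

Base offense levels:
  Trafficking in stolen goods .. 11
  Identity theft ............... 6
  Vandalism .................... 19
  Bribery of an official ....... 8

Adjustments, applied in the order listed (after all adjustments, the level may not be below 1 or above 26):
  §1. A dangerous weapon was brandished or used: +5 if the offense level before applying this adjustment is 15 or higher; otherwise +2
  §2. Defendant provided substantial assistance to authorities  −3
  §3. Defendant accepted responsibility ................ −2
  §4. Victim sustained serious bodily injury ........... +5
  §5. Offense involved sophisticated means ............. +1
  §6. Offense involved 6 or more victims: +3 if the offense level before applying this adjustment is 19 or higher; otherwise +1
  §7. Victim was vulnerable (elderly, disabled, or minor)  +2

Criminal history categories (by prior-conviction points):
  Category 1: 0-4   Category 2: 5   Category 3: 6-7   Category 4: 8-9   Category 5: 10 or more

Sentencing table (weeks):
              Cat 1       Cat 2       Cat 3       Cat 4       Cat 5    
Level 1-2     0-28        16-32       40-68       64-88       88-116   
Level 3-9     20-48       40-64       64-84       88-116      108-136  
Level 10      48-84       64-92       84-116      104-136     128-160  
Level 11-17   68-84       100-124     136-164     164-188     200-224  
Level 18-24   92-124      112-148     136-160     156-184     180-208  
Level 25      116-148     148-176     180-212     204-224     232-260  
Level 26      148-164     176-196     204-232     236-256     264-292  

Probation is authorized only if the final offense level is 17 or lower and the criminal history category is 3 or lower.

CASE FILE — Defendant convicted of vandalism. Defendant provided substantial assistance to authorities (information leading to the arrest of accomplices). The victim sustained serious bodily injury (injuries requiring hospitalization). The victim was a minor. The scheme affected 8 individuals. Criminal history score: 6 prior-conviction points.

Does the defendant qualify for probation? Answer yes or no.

Base offense level for vandalism: 19.
§1 does not apply.
§2 applies: 19 − 3 = 16.
§4 applies: 16 + 5 = 21.
§6 applies (level before this adjustment is 21 ≥ 19, so +3): 21 + 3 = 24.
§7 applies: 24 + 2 = 26.
Final offense level: 26.
Criminal history: 6 prior points → Category 3 (6-7).
Level 26 falls in the 26 band.
Grid: Level 26 × Category 3 = 204-232 weeks.
Probation check: level 26 > 17 and category 3 ≤ 3 → not eligible.

No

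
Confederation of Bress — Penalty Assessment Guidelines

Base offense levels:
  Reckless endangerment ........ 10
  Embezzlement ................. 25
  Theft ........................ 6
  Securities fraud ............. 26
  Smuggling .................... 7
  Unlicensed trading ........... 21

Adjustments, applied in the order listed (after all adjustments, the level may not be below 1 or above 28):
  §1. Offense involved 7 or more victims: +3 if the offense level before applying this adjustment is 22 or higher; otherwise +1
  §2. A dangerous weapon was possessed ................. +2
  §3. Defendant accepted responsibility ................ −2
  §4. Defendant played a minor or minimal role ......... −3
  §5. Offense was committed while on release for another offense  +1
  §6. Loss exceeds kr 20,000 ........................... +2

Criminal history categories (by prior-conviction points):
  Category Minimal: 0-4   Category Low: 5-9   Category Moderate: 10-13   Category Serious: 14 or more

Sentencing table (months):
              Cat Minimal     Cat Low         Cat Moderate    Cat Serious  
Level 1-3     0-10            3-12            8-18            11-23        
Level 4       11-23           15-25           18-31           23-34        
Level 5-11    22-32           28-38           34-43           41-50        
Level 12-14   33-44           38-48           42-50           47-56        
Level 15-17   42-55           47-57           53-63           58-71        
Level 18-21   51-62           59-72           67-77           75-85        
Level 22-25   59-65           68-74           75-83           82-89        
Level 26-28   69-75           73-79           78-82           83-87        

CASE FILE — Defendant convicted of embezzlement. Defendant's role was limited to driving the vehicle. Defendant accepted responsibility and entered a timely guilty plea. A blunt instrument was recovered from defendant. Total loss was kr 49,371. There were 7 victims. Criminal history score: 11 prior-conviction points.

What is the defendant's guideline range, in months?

Base offense level for embezzlement: 25.
§1 applies (level before this adjustment is 25 ≥ 22, so +3): 25 + 3 = 28.
§2 applies: 28 + 2 = 30.
§3 applies: 30 − 2 = 28.
§4 applies: 28 − 3 = 25.
§5 does not apply.
§6 applies: 25 + 2 = 27.
Final offense level: 27.
Criminal history: 11 prior points → Category Moderate (10-13).
Level 27 falls in the 26-28 band.
Grid: Level 26-28 × Category Moderate = 78-82 months.

78-82 months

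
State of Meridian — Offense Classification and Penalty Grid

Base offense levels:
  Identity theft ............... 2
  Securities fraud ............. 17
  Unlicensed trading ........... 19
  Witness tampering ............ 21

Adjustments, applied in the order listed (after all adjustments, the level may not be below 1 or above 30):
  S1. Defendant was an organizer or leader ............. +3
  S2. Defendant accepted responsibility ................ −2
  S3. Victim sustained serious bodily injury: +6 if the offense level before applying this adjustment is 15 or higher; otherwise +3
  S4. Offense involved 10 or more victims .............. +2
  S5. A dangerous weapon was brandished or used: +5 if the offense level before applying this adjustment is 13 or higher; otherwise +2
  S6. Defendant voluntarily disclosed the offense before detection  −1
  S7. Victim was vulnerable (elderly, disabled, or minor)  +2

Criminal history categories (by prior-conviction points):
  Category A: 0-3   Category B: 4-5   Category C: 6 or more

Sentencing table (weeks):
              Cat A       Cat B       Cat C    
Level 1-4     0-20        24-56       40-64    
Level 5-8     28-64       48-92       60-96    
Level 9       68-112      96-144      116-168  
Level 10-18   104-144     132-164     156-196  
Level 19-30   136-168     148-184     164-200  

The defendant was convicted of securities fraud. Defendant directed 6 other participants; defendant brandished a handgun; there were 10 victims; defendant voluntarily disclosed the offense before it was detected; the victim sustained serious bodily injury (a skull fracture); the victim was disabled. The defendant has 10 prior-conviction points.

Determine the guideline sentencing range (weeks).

Base offense level for securities fraud: 17.
S1 applies: 17 + 3 = 20.
S3 applies (level before this adjustment is 20 ≥ 15, so +6): 20 + 6 = 26.
S4 applies: 26 + 2 = 28.
S5 applies (level before this adjustment is 28 ≥ 13, so +5): 28 + 5 = 33.
S6 applies: 33 − 1 = 32.
S7 applies: 32 + 2 = 34.
Level 34 exceeds the maximum of 30; capped at 30.
Final offense level: 30.
Criminal history: 10 prior points → Category C (6+).
Level 30 falls in the 19-30 band.
Grid: Level 19-30 × Category C = 164-200 weeks.

164-200 weeks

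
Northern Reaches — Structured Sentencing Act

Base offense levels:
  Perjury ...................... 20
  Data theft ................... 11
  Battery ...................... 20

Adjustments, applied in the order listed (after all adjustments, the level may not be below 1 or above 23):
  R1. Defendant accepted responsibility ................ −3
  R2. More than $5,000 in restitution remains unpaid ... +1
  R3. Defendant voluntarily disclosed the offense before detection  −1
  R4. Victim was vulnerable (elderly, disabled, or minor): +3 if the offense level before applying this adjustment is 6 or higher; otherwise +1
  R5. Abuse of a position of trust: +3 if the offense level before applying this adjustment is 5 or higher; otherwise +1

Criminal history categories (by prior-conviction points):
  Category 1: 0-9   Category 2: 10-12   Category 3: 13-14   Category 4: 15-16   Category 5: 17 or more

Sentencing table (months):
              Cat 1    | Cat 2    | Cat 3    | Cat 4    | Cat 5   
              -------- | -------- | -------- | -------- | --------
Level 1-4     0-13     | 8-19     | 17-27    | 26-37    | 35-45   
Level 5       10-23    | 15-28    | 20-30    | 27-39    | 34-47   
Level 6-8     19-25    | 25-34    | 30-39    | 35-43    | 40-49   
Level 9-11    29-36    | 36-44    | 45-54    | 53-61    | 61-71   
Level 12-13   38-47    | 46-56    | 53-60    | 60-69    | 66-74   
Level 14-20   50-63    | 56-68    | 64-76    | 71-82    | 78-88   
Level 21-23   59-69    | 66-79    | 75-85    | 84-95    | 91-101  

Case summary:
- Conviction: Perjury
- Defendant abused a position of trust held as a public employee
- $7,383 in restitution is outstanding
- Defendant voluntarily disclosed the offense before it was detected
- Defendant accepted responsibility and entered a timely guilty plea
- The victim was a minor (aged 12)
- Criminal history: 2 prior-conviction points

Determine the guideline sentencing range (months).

59-69 months

Base offense level for perjury: 20.
R1 applies: 20 − 3 = 17.
R2 applies: 17 + 1 = 18.
R3 applies: 18 − 1 = 17.
R4 applies (level before this adjustment is 17 ≥ 6, so +3): 17 + 3 = 20.
R5 applies (level before this adjustment is 20 ≥ 5, so +3): 20 + 3 = 23.
Final offense level: 23.
Criminal history: 2 prior points → Category 1 (0-9).
Level 23 falls in the 21-23 band.
Grid: Level 21-23 × Category 1 = 59-69 months.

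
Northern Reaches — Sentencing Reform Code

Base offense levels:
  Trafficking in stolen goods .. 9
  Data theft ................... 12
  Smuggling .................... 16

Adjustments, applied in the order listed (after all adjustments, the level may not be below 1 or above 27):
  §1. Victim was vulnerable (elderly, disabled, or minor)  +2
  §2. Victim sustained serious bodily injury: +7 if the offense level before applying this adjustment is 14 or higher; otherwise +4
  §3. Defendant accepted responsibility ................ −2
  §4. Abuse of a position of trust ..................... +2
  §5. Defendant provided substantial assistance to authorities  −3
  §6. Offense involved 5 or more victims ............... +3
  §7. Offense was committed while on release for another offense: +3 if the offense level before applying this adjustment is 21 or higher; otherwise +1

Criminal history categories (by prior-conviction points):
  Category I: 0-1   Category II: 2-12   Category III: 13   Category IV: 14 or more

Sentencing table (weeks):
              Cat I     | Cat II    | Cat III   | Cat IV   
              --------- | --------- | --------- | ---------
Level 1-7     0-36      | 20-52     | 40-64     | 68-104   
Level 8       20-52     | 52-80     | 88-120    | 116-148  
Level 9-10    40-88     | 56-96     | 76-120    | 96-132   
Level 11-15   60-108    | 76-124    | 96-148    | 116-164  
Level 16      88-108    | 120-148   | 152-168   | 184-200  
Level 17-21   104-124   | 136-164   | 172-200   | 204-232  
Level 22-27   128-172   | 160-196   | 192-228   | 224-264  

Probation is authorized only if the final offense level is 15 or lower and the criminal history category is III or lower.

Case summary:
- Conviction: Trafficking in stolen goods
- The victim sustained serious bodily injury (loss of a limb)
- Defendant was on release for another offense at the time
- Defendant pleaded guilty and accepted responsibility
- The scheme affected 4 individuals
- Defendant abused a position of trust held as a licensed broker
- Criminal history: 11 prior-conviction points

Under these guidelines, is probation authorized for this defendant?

Base offense level for trafficking in stolen goods: 9.
§1 does not apply.
§2 applies (level before this adjustment is 9 < 14, so +4): 9 + 4 = 13.
§3 applies: 13 − 2 = 11.
§4 applies: 11 + 2 = 13.
§7 applies (level before this adjustment is 13 < 21, so +1): 13 + 1 = 14.
Final offense level: 14.
Criminal history: 11 prior points → Category II (2-12).
Level 14 falls in the 11-15 band.
Grid: Level 11-15 × Category II = 76-124 weeks.
Probation check: level 14 ≤ 15 and category II ≤ III → eligible.

Yes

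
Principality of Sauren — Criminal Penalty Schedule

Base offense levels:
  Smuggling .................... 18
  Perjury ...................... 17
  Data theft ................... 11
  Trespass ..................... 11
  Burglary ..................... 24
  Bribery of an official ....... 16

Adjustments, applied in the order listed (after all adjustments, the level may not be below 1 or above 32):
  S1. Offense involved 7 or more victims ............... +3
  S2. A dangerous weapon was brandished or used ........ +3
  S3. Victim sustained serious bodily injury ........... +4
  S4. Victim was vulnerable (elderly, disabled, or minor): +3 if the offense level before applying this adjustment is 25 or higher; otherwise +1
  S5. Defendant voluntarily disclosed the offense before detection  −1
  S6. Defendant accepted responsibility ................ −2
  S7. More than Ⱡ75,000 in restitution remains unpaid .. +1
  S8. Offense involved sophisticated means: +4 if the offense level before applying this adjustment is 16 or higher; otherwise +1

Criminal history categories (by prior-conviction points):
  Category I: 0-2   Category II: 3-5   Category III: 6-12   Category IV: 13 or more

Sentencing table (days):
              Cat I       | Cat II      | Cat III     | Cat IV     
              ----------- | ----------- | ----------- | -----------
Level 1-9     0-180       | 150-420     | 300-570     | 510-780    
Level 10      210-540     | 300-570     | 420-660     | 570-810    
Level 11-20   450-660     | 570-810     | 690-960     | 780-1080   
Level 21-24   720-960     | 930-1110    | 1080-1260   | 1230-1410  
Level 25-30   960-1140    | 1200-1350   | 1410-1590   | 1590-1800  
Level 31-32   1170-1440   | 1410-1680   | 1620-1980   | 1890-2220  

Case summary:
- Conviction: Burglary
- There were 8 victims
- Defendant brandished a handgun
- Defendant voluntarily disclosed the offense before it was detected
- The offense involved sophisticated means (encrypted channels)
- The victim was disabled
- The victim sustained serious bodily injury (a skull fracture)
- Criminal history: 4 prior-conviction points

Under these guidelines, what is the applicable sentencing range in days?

1410-1680 days

Base offense level for burglary: 24.
S1 applies: 24 + 3 = 27.
S2 applies: 27 + 3 = 30.
S3 applies: 30 + 4 = 34.
S4 applies (level before this adjustment is 34 ≥ 25, so +3): 34 + 3 = 37.
S5 applies: 37 − 1 = 36.
S6 does not apply.
S7 does not apply.
S8 applies (level before this adjustment is 36 ≥ 16, so +4): 36 + 4 = 40.
Level 40 exceeds the maximum of 32; capped at 32.
Final offense level: 32.
Criminal history: 4 prior points → Category II (3-5).
Level 32 falls in the 31-32 band.
Grid: Level 31-32 × Category II = 1410-1680 days.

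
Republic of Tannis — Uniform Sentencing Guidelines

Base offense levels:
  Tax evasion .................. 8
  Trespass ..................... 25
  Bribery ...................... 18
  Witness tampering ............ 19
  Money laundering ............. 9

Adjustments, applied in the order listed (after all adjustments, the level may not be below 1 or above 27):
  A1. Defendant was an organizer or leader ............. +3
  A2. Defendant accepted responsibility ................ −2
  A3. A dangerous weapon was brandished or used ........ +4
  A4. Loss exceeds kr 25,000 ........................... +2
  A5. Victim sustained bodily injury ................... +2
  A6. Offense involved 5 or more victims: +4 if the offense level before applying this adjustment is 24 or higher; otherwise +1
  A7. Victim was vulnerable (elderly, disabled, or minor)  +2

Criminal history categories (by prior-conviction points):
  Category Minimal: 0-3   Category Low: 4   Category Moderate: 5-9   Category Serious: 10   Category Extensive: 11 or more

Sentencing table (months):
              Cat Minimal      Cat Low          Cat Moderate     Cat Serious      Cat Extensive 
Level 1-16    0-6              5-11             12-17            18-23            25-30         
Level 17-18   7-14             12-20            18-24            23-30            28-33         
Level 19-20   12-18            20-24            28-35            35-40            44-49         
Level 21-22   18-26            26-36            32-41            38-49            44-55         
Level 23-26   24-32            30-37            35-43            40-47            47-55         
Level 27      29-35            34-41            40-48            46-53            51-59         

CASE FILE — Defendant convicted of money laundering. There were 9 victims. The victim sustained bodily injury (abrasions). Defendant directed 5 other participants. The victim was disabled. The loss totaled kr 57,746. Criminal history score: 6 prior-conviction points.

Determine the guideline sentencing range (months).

Base offense level for money laundering: 9.
A1 applies: 9 + 3 = 12.
A2 does not apply.
A3 does not apply.
A4 applies: 12 + 2 = 14.
A5 applies: 14 + 2 = 16.
A6 applies (level before this adjustment is 16 < 24, so +1): 16 + 1 = 17.
A7 applies: 17 + 2 = 19.
Final offense level: 19.
Criminal history: 6 prior points → Category Moderate (5-9).
Level 19 falls in the 19-20 band.
Grid: Level 19-20 × Category Moderate = 28-35 months.

28-35 months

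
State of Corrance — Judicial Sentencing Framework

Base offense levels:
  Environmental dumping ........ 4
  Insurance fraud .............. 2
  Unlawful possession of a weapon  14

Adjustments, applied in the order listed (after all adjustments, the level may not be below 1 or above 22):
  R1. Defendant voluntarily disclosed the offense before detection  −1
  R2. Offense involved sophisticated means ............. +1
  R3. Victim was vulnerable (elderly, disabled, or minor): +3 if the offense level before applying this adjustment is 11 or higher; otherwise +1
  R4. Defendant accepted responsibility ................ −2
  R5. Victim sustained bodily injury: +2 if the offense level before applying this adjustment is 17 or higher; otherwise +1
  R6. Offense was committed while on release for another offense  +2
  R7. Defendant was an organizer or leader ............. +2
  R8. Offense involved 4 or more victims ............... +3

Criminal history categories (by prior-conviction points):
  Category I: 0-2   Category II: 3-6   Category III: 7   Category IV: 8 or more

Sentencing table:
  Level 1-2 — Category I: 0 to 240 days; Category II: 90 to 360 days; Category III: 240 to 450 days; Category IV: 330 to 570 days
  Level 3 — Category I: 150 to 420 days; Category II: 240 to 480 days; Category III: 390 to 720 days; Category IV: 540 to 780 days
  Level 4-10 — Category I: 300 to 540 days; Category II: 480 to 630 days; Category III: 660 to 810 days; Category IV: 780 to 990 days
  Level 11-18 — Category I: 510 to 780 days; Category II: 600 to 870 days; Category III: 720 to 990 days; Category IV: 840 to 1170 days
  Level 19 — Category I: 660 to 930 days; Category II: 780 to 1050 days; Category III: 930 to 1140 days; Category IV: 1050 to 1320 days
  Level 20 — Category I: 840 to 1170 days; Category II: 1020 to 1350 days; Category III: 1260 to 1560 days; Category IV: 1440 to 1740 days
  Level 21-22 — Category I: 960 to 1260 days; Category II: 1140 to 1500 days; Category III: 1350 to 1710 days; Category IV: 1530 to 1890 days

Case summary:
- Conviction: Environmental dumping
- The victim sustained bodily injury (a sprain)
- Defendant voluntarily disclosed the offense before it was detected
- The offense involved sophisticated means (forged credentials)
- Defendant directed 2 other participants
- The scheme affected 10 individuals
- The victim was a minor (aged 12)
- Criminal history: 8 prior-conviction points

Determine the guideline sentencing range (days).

Base offense level for environmental dumping: 4.
R1 applies: 4 − 1 = 3.
R2 applies: 3 + 1 = 4.
R3 applies (level before this adjustment is 4 < 11, so +1): 4 + 1 = 5.
R4 does not apply.
R5 applies (level before this adjustment is 5 < 17, so +1): 5 + 1 = 6.
R7 applies: 6 + 2 = 8.
R8 applies: 8 + 3 = 11.
Final offense level: 11.
Criminal history: 8 prior points → Category IV (8+).
Level 11 falls in the 11-18 band.
Grid: Level 11-18 × Category IV = 840-1170 days.

840-1170 days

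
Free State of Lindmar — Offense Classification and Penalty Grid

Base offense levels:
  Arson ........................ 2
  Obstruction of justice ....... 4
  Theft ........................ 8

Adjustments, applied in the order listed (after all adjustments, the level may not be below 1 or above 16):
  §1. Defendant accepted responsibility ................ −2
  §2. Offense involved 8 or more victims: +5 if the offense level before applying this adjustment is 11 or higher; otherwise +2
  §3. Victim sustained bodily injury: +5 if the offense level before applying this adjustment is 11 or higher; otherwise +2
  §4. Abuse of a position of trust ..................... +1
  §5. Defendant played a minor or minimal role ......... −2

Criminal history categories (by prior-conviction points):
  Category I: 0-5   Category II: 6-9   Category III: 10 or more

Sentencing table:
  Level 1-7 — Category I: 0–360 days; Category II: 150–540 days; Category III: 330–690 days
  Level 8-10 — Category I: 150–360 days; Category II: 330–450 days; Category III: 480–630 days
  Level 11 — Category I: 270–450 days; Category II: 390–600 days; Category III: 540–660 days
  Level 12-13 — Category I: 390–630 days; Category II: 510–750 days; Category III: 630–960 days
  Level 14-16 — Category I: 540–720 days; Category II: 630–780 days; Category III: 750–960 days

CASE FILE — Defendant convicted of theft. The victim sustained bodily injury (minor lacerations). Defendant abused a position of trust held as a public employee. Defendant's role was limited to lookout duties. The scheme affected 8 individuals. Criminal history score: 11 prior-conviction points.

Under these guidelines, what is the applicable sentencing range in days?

Base offense level for theft: 8.
§2 applies (level before this adjustment is 8 < 11, so +2): 8 + 2 = 10.
§3 applies (level before this adjustment is 10 < 11, so +2): 10 + 2 = 12.
§4 applies: 12 + 1 = 13.
§5 applies: 13 − 2 = 11.
Final offense level: 11.
Criminal history: 11 prior points → Category III (10+).
Level 11 falls in the 11 band.
Grid: Level 11 × Category III = 540-660 days.

540-660 days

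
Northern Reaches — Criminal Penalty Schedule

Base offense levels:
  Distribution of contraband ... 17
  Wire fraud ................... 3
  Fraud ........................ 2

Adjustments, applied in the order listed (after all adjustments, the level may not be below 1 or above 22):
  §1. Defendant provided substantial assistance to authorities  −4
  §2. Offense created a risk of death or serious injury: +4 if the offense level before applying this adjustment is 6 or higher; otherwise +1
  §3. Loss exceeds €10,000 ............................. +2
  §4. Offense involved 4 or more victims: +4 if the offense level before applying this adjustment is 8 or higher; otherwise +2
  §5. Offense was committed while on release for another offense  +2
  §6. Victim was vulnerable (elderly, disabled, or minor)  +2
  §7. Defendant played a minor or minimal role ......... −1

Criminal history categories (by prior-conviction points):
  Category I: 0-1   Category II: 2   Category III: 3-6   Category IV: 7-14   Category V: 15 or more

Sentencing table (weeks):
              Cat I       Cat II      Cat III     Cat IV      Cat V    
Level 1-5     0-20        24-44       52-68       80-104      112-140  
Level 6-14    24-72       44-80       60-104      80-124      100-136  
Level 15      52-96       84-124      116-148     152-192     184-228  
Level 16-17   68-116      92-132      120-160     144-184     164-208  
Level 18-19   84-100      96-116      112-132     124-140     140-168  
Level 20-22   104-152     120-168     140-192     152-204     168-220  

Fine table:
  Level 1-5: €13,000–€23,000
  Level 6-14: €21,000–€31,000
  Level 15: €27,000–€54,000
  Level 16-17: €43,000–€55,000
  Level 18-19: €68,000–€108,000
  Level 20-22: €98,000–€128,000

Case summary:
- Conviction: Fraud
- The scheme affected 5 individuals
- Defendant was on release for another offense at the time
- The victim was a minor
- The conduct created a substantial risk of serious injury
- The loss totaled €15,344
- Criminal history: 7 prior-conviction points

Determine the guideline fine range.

€21,000–€31,000

Base offense level for fraud: 2.
§2 applies (level before this adjustment is 2 < 6, so +1): 2 + 1 = 3.
§3 applies: 3 + 2 = 5.
§4 applies (level before this adjustment is 5 < 8, so +2): 5 + 2 = 7.
§5 applies: 7 + 2 = 9.
§6 applies: 9 + 2 = 11.
Final offense level: 11.
Level 11 falls in the 6-14 band.
Fine table: Level 6-14 → €21,000–€31,000.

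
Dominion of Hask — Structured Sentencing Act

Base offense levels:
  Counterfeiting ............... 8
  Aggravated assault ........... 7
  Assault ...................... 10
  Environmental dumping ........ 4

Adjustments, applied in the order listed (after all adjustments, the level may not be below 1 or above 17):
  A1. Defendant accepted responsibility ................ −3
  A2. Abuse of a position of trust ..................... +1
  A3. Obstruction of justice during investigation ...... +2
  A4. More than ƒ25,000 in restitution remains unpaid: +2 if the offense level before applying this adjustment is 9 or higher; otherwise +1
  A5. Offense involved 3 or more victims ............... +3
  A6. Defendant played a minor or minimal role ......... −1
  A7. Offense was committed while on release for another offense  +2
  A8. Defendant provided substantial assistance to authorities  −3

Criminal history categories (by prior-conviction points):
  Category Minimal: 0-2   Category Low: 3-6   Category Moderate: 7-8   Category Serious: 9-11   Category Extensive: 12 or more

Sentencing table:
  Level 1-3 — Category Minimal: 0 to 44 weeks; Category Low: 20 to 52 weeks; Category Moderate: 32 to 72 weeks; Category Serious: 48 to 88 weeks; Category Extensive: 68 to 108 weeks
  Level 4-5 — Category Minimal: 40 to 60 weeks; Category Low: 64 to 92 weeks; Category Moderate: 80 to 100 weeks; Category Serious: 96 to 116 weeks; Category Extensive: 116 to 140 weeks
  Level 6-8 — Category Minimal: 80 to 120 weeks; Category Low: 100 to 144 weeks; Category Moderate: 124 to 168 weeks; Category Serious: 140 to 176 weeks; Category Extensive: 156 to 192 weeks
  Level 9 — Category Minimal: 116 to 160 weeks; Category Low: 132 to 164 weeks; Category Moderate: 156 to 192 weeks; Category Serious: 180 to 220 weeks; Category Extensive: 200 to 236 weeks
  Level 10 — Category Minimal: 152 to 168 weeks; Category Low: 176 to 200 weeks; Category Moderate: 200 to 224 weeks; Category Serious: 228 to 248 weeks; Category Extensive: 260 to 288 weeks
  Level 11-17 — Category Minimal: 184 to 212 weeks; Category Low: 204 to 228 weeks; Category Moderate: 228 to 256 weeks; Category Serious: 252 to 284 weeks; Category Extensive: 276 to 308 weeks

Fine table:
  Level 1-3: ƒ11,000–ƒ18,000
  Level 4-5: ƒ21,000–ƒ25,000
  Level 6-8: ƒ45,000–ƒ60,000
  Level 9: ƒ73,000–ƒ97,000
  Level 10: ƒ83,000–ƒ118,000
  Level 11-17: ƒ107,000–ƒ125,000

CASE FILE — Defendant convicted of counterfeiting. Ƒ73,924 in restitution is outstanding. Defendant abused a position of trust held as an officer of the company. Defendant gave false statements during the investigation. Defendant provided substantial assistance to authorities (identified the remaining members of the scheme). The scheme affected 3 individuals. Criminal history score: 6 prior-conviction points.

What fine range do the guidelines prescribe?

Base offense level for counterfeiting: 8.
A2 applies: 8 + 1 = 9.
A3 applies: 9 + 2 = 11.
A4 applies (level before this adjustment is 11 ≥ 9, so +2): 11 + 2 = 13.
A5 applies: 13 + 3 = 16.
A6 does not apply.
A8 applies: 16 − 3 = 13.
Final offense level: 13.
Level 13 falls in the 11-17 band.
Fine table: Level 11-17 → ƒ107,000–ƒ125,000.

ƒ107,000–ƒ125,000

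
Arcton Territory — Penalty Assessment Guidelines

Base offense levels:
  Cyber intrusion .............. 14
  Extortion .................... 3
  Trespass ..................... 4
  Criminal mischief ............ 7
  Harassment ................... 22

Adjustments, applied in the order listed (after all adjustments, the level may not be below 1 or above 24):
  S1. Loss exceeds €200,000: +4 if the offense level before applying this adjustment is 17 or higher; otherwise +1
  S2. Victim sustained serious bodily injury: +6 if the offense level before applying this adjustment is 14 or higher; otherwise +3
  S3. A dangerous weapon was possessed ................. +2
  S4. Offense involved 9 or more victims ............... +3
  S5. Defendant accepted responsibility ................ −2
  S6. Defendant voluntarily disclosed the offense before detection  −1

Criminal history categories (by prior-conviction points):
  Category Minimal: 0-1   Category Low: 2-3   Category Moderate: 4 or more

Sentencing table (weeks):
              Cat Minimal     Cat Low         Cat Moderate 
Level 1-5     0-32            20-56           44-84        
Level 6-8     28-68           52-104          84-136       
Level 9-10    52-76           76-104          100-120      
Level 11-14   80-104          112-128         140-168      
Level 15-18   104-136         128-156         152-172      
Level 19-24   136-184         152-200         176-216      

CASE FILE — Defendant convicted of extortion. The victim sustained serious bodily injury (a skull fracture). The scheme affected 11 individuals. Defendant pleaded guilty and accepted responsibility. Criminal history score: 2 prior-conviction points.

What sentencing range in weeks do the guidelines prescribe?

52-104 weeks

Base offense level for extortion: 3.
S1 does not apply.
S2 applies (level before this adjustment is 3 < 14, so +3): 3 + 3 = 6.
S3 does not apply.
S4 applies: 6 + 3 = 9.
S5 applies: 9 − 2 = 7.
Final offense level: 7.
Criminal history: 2 prior points → Category Low (2-3).
Level 7 falls in the 6-8 band.
Grid: Level 6-8 × Category Low = 52-104 weeks.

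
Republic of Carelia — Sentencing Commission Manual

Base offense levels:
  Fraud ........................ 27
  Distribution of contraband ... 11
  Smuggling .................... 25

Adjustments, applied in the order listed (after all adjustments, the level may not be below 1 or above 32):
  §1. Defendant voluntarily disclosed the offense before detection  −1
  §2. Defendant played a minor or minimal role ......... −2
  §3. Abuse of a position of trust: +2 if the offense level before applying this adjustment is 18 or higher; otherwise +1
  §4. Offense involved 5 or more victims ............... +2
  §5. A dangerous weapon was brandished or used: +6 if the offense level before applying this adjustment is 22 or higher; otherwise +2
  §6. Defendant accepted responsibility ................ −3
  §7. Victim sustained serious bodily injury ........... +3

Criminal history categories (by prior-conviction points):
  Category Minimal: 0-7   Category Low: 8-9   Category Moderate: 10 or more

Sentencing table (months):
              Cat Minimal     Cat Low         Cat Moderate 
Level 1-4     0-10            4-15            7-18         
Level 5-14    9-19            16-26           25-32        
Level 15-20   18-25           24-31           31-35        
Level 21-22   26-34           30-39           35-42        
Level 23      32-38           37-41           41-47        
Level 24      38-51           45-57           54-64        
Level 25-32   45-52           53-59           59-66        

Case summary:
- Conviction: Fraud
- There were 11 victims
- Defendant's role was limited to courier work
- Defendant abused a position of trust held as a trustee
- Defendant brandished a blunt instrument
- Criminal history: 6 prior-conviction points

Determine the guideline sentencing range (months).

45-52 months

Base offense level for fraud: 27.
§1 does not apply.
§2 applies: 27 − 2 = 25.
§3 applies (level before this adjustment is 25 ≥ 18, so +2): 25 + 2 = 27.
§4 applies: 27 + 2 = 29.
§5 applies (level before this adjustment is 29 ≥ 22, so +6): 29 + 6 = 35.
§6 does not apply.
Level 35 exceeds the maximum of 32; capped at 32.
Final offense level: 32.
Criminal history: 6 prior points → Category Minimal (0-7).
Level 32 falls in the 25-32 band.
Grid: Level 25-32 × Category Minimal = 45-52 months.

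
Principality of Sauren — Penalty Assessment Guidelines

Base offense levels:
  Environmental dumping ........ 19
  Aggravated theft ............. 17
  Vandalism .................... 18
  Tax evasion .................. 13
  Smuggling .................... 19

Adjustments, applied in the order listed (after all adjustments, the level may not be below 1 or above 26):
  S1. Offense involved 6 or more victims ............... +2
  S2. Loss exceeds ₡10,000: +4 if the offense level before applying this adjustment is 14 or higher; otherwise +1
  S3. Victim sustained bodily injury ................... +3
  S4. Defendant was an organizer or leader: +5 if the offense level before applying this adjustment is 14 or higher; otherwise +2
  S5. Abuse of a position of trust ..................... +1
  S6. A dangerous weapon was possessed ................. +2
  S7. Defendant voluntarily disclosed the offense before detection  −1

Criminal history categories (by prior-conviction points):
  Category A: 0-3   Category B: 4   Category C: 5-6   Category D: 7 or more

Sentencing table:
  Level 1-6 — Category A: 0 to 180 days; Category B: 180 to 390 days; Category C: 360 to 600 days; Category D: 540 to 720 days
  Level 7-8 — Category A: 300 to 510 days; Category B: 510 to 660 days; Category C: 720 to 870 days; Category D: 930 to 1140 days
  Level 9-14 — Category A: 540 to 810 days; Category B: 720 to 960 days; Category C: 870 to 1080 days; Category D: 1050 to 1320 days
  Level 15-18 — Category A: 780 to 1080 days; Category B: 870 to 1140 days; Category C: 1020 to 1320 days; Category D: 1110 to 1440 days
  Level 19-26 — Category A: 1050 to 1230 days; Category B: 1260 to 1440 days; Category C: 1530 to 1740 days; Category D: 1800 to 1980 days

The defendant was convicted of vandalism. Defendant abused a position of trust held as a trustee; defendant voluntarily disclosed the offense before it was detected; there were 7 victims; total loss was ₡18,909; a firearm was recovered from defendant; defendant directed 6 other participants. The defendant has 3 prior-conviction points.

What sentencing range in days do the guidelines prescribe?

Base offense level for vandalism: 18.
S1 applies: 18 + 2 = 20.
S2 applies (level before this adjustment is 20 ≥ 14, so +4): 20 + 4 = 24.
S4 applies (level before this adjustment is 24 ≥ 14, so +5): 24 + 5 = 29.
S5 applies: 29 + 1 = 30.
S6 applies: 30 + 2 = 32.
S7 applies: 32 − 1 = 31.
Level 31 exceeds the maximum of 26; capped at 26.
Final offense level: 26.
Criminal history: 3 prior points → Category A (0-3).
Level 26 falls in the 19-26 band.
Grid: Level 19-26 × Category A = 1050-1230 days.

1050-1230 days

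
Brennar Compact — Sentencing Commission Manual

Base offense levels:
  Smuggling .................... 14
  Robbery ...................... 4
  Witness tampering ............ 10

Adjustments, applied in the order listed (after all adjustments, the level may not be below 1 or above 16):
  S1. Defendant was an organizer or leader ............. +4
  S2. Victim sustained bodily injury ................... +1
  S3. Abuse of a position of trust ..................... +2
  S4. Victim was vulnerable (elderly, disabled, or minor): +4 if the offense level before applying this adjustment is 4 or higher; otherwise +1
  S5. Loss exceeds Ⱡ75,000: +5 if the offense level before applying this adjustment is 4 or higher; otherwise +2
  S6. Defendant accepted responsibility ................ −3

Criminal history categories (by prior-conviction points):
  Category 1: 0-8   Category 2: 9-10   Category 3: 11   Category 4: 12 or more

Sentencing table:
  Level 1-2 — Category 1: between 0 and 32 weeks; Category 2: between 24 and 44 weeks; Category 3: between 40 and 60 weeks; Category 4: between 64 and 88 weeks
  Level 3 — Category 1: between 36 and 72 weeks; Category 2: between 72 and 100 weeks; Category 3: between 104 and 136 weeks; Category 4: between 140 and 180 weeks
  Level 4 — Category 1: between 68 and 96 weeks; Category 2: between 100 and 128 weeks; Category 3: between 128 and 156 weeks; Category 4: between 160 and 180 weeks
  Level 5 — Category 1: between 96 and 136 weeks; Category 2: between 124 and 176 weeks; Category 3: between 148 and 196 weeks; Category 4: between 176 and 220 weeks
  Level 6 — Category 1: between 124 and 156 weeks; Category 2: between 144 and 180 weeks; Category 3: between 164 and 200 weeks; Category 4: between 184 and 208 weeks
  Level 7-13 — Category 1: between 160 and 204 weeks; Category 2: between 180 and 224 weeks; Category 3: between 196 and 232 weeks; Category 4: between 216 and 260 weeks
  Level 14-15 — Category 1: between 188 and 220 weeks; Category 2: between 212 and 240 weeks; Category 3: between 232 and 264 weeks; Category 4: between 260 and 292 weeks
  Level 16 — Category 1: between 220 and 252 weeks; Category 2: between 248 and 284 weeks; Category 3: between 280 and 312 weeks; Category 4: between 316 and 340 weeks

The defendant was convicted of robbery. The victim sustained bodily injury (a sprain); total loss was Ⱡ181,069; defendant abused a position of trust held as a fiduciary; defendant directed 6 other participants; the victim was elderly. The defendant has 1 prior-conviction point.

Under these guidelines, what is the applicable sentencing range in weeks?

220-252 weeks

Base offense level for robbery: 4.
S1 applies: 4 + 4 = 8.
S2 applies: 8 + 1 = 9.
S3 applies: 9 + 2 = 11.
S4 applies (level before this adjustment is 11 ≥ 4, so +4): 11 + 4 = 15.
S5 applies (level before this adjustment is 15 ≥ 4, so +5): 15 + 5 = 20.
Level 20 exceeds the maximum of 16; capped at 16.
Final offense level: 16.
Criminal history: 1 prior point → Category 1 (0-8).
Level 16 falls in the 16 band.
Grid: Level 16 × Category 1 = 220-252 weeks.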